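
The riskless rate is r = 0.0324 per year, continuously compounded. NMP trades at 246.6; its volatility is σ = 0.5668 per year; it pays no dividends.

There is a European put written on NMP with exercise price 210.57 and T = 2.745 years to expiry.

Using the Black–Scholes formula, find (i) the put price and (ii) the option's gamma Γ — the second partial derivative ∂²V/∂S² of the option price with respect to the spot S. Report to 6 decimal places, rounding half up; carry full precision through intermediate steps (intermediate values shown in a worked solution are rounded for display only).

σ√T = 0.5668·√2.745 = 0.939077
d₁ = (ln(S/K) + (r+σ²/2)T) / (σ√T) = (ln(246.6/210.57) + (0.0324+0.5668²/2)·2.745) / 0.939077 = (0.157949 + 0.529870) / 0.939077 = 0.732443
d₂ = d₁ − σ√T = 0.732443 − 0.939077 = -0.206634
e^{−rT} = 0.914902
N(−d₁) = 0.231949,  N(−d₂) = 0.581852
Put price V = K·e^{−rT}·N(−d₂) − S·N(−d₁) = 112.094370 − 57.198667 = 54.895703
φ(d₁) = (1/√(2π))·e^{−d₁²/2} = 0.305082
Γ = φ(d₁) / (S·σ·√T) = 0.001317

price = 54.895703
Γ = 0.001317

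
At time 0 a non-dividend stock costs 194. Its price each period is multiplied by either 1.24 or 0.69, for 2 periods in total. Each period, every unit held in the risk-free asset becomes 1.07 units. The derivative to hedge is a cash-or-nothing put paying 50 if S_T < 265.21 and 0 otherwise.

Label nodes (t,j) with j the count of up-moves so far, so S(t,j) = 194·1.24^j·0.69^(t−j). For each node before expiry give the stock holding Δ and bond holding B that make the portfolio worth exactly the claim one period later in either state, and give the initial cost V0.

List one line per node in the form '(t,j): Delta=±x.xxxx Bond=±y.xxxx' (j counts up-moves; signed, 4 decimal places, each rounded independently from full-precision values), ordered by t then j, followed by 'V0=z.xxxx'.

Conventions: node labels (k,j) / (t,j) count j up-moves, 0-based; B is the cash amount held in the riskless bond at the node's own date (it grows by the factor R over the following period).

(0,0): Delta=-0.3026 Bond=81.5258
(1,0): Delta=0.0000 Bond=46.7290
(1,1): Delta=-0.3779 Bond=105.3526
V0=22.8249

Since d<R<u, set p* = (R−d)/(u−d) = 0.6909; price each node as the discounted p*-expectation of its children.
Payoffs at expiry: V(2,0)=50.0000, V(2,1)=50.0000, V(2,2)=0.0000
  t=1,j=0: stock 133.8600 → up 165.9864 (V=50.0000), down 92.3634 (V=50.0000). Price 46.7290; hedge Δ=0.0000, bond B=46.7290.
  t=1,j=1: stock 240.5600 → up 298.2944 (V=0.0000), down 165.9864 (V=50.0000). Price 14.4435; hedge Δ=-0.3779, bond B=105.3526.
  t=0,j=0: stock 194.0000 → up 240.5600 (V=14.4435), down 133.8600 (V=46.7290). Price 22.8249; hedge Δ=-0.3026, bond B=81.5258.
Check: Δ(0,0)·S0 + B(0,0) = 22.8249 = V0.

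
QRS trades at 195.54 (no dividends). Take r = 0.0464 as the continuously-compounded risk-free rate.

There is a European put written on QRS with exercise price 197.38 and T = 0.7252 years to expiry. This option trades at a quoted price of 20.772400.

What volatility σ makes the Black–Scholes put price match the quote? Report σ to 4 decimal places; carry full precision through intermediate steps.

sigma = 0.3524

At σ = 0.3524 the Black–Scholes value reproduces the quote:
σ√T = 0.3524·√0.7252 = 0.300099
d₁ = (ln(S/K) + (r+σ²/2)T) / (σ√T) = (ln(195.54/197.38) + (0.0464+0.3524²/2)·0.7252) / 0.300099 = (-0.009366 + 0.078679) / 0.300099 = 0.230968
d₂ = d₁ − σ√T = 0.230968 − 0.300099 = -0.069132
e^{−rT} = 0.966911
N(−d₁) = 0.408670,  N(−d₂) = 0.527558
V = K·e^{−rT}·N(−d₂) − S·N(−d₁) = 100.683728 − 79.911327 = 20.772400 (the observed quote) — the price is monotone increasing in volatility, hence this σ is the only solution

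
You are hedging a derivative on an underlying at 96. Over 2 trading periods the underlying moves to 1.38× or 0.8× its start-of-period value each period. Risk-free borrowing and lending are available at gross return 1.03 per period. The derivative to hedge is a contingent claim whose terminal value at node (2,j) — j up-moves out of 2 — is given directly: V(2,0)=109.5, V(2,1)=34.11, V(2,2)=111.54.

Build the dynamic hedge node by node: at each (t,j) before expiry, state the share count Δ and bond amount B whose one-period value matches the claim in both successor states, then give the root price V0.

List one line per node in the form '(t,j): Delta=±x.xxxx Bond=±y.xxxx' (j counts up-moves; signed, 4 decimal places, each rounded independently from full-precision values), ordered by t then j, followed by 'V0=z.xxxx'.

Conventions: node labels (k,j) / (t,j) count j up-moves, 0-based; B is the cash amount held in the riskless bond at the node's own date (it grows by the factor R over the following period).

(0,0): Delta=-0.2579 Bond=94.2620
(1,0): Delta=-1.6925 Bond=207.2682
(1,1): Delta=1.0077 Bond=-70.5728
V0=69.5064

Arbitrage-free pricing uses the up-move probability p* = (R−d)/(u−d) = 0.3966, discounting each step at R = 1.03.
Payoffs at expiry: V(2,0)=109.5000, V(2,1)=34.1100, V(2,2)=111.5400
(1,0): S=76.8000. Δ = (V_up−V_dn)/(S_up−S_dn) = (34.1100−109.5000)/(105.9840−61.4400) = -1.6925. V = [p*·34.1100 + (1−p*)·109.5000]/1.03 = 77.2854. B = V − Δ·S = 207.2682.
(1,1): S=132.4800. Δ = (V_up−V_dn)/(S_up−S_dn) = (111.5400−34.1100)/(182.8224−105.9840) = 1.0077. V = [p*·111.5400 + (1−p*)·34.1100]/1.03 = 62.9272. B = V − Δ·S = -70.5728.
(0,0): S=96.0000. Δ = (V_up−V_dn)/(S_up−S_dn) = (62.9272−77.2854)/(132.4800−76.8000) = -0.2579. V = [p*·62.9272 + (1−p*)·77.2854]/1.03 = 69.5064. B = V − Δ·S = 94.2620.
Check: Δ(0,0)·S0 + B(0,0) = 69.5064 = V0.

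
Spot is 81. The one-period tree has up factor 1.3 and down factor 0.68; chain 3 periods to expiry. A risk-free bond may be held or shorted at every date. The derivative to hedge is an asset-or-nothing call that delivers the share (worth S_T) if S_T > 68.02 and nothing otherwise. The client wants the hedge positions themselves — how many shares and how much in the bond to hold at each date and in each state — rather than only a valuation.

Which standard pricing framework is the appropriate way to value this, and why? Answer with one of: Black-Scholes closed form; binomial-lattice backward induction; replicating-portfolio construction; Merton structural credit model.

Key observation: since the answer must list Δ and B at each node of the 1.3/0.68 lattice on 81, the replicating-portfolio method — solving the two-state system at every node — is the one that applies.

framework: replicating-portfolio construction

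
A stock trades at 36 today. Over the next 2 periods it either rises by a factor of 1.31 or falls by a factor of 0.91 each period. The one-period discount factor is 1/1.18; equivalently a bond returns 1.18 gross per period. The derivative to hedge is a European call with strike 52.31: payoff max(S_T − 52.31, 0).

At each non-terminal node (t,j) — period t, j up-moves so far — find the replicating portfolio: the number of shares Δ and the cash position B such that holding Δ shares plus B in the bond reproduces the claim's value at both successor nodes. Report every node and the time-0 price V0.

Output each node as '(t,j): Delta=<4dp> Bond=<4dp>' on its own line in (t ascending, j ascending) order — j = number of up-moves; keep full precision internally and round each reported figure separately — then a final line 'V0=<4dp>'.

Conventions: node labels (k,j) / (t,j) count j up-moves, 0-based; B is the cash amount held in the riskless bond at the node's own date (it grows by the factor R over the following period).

(0,0): Delta=0.3762 Bond=-10.4437
(1,0): Delta=0.0000 Bond=0.0000
(1,1): Delta=0.5020 Bond=-18.2571
V0=3.0987

No-arbitrage ⇒ martingale measure with p* = (R−d)/(u−d) = 0.6750.
At maturity the claim pays: V(2,0)=0.0000, V(2,1)=0.0000, V(2,2)=9.4696
Node (1,0) S=32.7600: V=(p*·0.0000+(1−p*)·0.0000)/1.18=0.0000; Δ=(0.0000−0.0000)/(42.9156−29.8116)=0.0000; B=V−Δ·S=0.0000
Node (1,1) S=47.1600: V=(p*·9.4696+(1−p*)·0.0000)/1.18=5.4169; Δ=(9.4696−0.0000)/(61.7796−42.9156)=0.5020; B=V−Δ·S=-18.2571
Node (0,0) S=36.0000: V=(p*·5.4169+(1−p*)·0.0000)/1.18=3.0987; Δ=(5.4169−0.0000)/(47.1600−32.7600)=0.3762; B=V−Δ·S=-10.4437
Verification: the root portfolio costs Δ(0,0)·S0 + B(0,0) = 3.0987, matching V0.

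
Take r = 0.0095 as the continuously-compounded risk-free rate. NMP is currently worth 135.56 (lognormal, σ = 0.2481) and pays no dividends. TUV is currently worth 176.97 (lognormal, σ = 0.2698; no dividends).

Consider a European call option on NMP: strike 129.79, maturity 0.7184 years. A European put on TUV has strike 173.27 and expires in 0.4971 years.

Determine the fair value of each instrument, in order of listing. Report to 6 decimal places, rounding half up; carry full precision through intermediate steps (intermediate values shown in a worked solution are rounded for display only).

[NMP call K=129.79]
σ√T = 0.2481·√0.7184 = 0.210286
d₁ = (ln(S/K) + (r+σ²/2)T) / (σ√T) = (ln(135.56/129.79) + (0.0095+0.2481²/2)·0.7184) / 0.210286 = (0.043497 + 0.028935) / 0.210286 = 0.344443
d₂ = d₁ − σ√T = 0.344443 − 0.210286 = 0.134157
e^{−rT} = 0.993198
N(d₁) = 0.634743,  N(d₂) = 0.553361
price = S·N(d₁) − K·e^{−rT}·N(d₂) = 86.045812 − 71.332208 = 14.713604
[TUV put K=173.27]
σ√T = 0.2698·√0.4971 = 0.190223
d₁ = (ln(S/K) + (r+σ²/2)T) / (σ√T) = (ln(176.97/173.27) + (0.0095+0.2698²/2)·0.4971) / 0.190223 = (0.021129 + 0.022815) / 0.190223 = 0.231013
d₂ = d₁ − σ√T = 0.231013 − 0.190223 = 0.040790
e^{−rT} = 0.995289
N(−d₁) = 0.408652,  N(−d₂) = 0.483732
price = K·e^{−rT}·N(−d₂) − S·N(−d₁) = 83.421324 − 72.319207 = 11.102117

price(NMP call K=129.79) = 14.713604
price(TUV put K=173.27) = 11.102117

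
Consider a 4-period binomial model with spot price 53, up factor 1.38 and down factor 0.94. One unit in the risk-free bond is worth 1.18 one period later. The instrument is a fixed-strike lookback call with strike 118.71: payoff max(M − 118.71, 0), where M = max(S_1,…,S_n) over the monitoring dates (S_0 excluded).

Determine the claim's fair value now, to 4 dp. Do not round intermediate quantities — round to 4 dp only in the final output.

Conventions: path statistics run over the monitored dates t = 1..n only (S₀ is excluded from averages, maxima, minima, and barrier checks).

price = 5.5339

With p* = (R−d)/(u−d) = 0.5455, sum probability × payoff across the paths and divide by R^4.
Enumerate all 2^4 = 16 price paths (U = up ×1.38, D = down ×0.94); each path with k up-moves has probability p*^k·(1−p*)^(4−k).
DDDD: M=49.8200, payoff=0.0000, prob=0.042688
UDDD: M=73.1400, payoff=0.0000, prob=0.051226
DUDD: M=68.7516, payoff=0.0000, prob=0.051226
UUDD: M=100.9332, payoff=0.0000, prob=0.061471
DDUD: M=64.6265, payoff=0.0000, prob=0.051226
UDUD: M=94.8772, payoff=0.0000, prob=0.061471
DUUD: M=94.8772, payoff=0.0000, prob=0.061471
UUUD: M=139.2878, payoff=20.5778, prob=0.073765
DDDU: M=60.7489, payoff=0.0000, prob=0.051226
UDDU: M=89.1846, payoff=0.0000, prob=0.061471
DUDU: M=89.1846, payoff=0.0000, prob=0.061471
UUDU: M=130.9305, payoff=12.2205, prob=0.073765
DDUU: M=89.1846, payoff=0.0000, prob=0.061471
UDUU: M=130.9305, payoff=12.2205, prob=0.073765
DUUU: M=130.9305, payoff=12.2205, prob=0.073765
UUUU: M=192.2172, payoff=73.5072, prob=0.088519
Price = Σ prob·payoff / R^4 = 10.729044 / 1.938778 = 5.5339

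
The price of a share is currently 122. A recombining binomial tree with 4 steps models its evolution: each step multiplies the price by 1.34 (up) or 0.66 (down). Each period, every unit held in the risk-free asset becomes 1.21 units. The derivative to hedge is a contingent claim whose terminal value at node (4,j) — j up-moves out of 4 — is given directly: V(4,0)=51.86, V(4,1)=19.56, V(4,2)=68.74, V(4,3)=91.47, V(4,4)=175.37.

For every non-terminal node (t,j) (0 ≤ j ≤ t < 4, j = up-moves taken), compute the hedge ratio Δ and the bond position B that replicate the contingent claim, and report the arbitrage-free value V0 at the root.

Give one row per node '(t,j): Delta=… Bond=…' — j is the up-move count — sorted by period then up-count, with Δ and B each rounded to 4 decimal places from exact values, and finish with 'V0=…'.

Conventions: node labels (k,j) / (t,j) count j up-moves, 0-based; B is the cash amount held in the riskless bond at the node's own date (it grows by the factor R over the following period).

(0,0): Delta=0.3882 Bond=9.7537
(1,0): Delta=0.3605 Bond=14.0358
(1,1): Delta=0.3915 Bond=11.2740
(2,0): Delta=0.7685 Bond=-4.6989
(2,1): Delta=0.3130 Bond=22.1082
(2,2): Delta=0.4006 Bond=11.6403
(3,0): Delta=-1.3543 Bond=68.7686
(3,1): Delta=1.0156 Bond=-23.2839
(3,2): Delta=0.2312 Bond=38.5773
(3,3): Delta=0.4203 Bond=8.2956
V0=57.1180

Risk-neutral probability p* = (R−d)/(u−d) = (1.21−0.66)/(1.34−0.66) = 0.8088.
Terminal payoffs: V(4,0)=51.8600, V(4,1)=19.5600, V(4,2)=68.7400, V(4,3)=91.4700, V(4,4)=175.3700
Node (3,0) S=35.0745: V=(p*·19.5600+(1−p*)·51.8600)/1.21=21.2686; Δ=(19.5600−51.8600)/(46.9998−23.1492)=-1.3543; B=V−Δ·S=68.7686
Node (3,1) S=71.2119: V=(p*·68.7400+(1−p*)·19.5600)/1.21=49.0396; Δ=(68.7400−19.5600)/(95.4239−46.9998)=1.0156; B=V−Δ·S=-23.2839
Node (3,2) S=144.5817: V=(p*·91.4700+(1−p*)·68.7400)/1.21=72.0038; Δ=(91.4700−68.7400)/(193.7395−95.4239)=0.2312; B=V−Δ·S=38.5773
Node (3,3) S=293.5447: V=(p*·175.3700+(1−p*)·91.4700)/1.21=131.6779; Δ=(175.3700−91.4700)/(393.3499−193.7395)=0.4203; B=V−Δ·S=8.2956
Node (2,0) S=53.1432: V=(p*·49.0396+(1−p*)·21.2686)/1.21=36.1409; Δ=(49.0396−21.2686)/(71.2119−35.0745)=0.7685; B=V−Δ·S=-4.6989
Node (2,1) S=107.8968: V=(p*·72.0038+(1−p*)·49.0396)/1.21=55.8790; Δ=(72.0038−49.0396)/(144.5817−71.2119)=0.3130; B=V−Δ·S=22.1082
Node (2,2) S=219.0632: V=(p*·131.6779+(1−p*)·72.0038)/1.21=99.3964; Δ=(131.6779−72.0038)/(293.5447−144.5817)=0.4006; B=V−Δ·S=11.6403
Node (1,0) S=80.5200: V=(p*·55.8790+(1−p*)·36.1409)/1.21=43.0624; Δ=(55.8790−36.1409)/(107.8968−53.1432)=0.3605; B=V−Δ·S=14.0358
Node (1,1) S=163.4800: V=(p*·99.3964+(1−p*)·55.8790)/1.21=75.2702; Δ=(99.3964−55.8790)/(219.0632−107.8968)=0.3915; B=V−Δ·S=11.2740
Node (0,0) S=122.0000: V=(p*·75.2702+(1−p*)·43.0624)/1.21=57.1180; Δ=(75.2702−43.0624)/(163.4800−80.5200)=0.3882; B=V−Δ·S=9.7537
Verification: the root portfolio costs Δ(0,0)·S0 + B(0,0) = 57.1180, matching V0.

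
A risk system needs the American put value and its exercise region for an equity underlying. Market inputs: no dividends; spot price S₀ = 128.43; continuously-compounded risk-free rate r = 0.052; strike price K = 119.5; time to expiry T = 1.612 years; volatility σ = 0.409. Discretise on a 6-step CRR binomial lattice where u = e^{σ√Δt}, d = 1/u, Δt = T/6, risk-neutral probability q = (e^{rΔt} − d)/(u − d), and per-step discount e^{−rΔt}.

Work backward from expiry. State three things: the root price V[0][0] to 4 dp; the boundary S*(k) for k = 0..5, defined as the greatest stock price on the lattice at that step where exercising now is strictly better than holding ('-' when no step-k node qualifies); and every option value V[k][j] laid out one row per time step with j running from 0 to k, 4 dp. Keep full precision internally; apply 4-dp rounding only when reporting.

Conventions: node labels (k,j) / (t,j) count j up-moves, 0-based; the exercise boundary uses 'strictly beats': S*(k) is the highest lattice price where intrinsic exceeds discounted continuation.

price = 17.0182
boundary = - - - 67.9922 84.0481 67.9922
tree:
17.0182
25.5724 8.2548
37.0996 13.8404 2.4487
51.5078 22.5861 4.7766 0.0000
64.4966 35.4519 9.3173 0.0000 0.0000
75.0041 51.5078 18.1746 0.0000 0.0000 0.0000
83.5043 64.4966 35.4519 0.0000 0.0000 0.0000 0.0000

params: Δt=0.26867 u=1.23614 d=0.80897 q=0.48013 e^(-rΔt)=0.98613
t_6 payoffs: 83.5043 64.4966 35.4519 0.0000 0.0000 0.0000 0.0000
t_5: node(5,0) S=44.4959 payoff=75.0041 vs cont=73.3462 → 75.0041 [stop]  node(5,1) S=67.9922 payoff=51.5078 vs cont=49.8500 → 51.5078 [stop]  node(5,2) S=103.8956 payoff=15.6044 vs cont=18.1746 → 18.1746 [wait]  node(5,3) S=158.7580 payoff=0.0000 vs cont=0.0000 → 0.0000 [wait]  node(5,4) S=242.5907 payoff=0.0000 vs cont=0.0000 → 0.0000 [wait]  node(5,5) S=370.6915 payoff=0.0000 vs cont=0.0000 → 0.0000 [wait]  ⇒ S*(5)=67.9922
t_4: node(4,0) S=55.0034 payoff=64.4966 vs cont=62.8387 → 64.4966 [stop]  node(4,1) S=84.0481 payoff=35.4519 vs cont=35.0109 → 35.4519 [stop]  node(4,2) S=128.4300 payoff=0.0000 vs cont=9.3173 → 9.3173 [wait]  node(4,3) S=196.2479 payoff=0.0000 vs cont=0.0000 → 0.0000 [wait]  node(4,4) S=299.8772 payoff=0.0000 vs cont=0.0000 → 0.0000 [wait]  ⇒ S*(4)=84.0481
t_3: node(3,0) S=67.9922 payoff=51.5078 vs cont=49.8500 → 51.5078 [stop]  node(3,1) S=103.8956 payoff=15.6044 vs cont=22.5861 → 22.5861 [wait]  node(3,2) S=158.7580 payoff=0.0000 vs cont=4.7766 → 4.7766 [wait]  node(3,3) S=242.5907 payoff=0.0000 vs cont=0.0000 → 0.0000 [wait]  ⇒ S*(3)=67.9922
t_2: node(2,0) S=84.0481 payoff=35.4519 vs cont=37.0996 → 37.0996 [wait]  node(2,1) S=128.4300 payoff=0.0000 vs cont=13.8404 → 13.8404 [wait]  node(2,2) S=196.2479 payoff=0.0000 vs cont=2.4487 → 2.4487 [wait]  ⇒ S*(2)=-
t_1: node(1,0) S=103.8956 payoff=15.6044 vs cont=25.5724 → 25.5724 [wait]  node(1,1) S=158.7580 payoff=0.0000 vs cont=8.2548 → 8.2548 [wait]  ⇒ S*(1)=-
t_0: node(0,0) S=128.4300 payoff=0.0000 vs cont=17.0182 → 17.0182 [wait]  ⇒ S*(0)=-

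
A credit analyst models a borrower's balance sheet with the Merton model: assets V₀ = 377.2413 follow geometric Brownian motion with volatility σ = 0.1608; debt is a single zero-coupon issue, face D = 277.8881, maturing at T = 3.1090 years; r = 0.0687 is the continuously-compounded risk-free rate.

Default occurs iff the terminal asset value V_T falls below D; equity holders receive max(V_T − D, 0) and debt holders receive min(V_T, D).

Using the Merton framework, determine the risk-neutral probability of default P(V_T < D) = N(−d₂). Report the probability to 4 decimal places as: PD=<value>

PD=0.0455

With assets at 377.2413 and a single debt payment of 277.8881 at 3.1090 years:
d₁ = [ln(V₀/D) + (r + σ²/2)T] / (σ√T)
   = [ln(377.2413/277.8881) + (0.0687 + 0.5·0.1608²)·3.1090] / (0.1608·√3.1090)
   = [0.305667 + 0.253782] / 0.283528 = 1.973168
d₂ = d₁ − σ√T = 1.973168 − 0.283528 = 1.689640
risk-neutral PD = N(−d₂) = N(-1.689640) = 0.045548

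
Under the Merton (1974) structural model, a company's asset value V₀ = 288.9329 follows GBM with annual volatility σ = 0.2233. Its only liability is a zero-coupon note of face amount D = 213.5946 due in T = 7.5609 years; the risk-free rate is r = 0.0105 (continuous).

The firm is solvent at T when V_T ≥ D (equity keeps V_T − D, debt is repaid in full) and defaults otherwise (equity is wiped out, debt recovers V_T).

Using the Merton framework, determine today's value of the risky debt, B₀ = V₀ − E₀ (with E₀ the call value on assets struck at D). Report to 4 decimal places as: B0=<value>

B0=174.0156

Work the structural quantities from V₀ = 288.9329 against face 213.5946:
d₁ = [ln(V₀/D) + (r + σ²/2)T] / (σ√T)
   = [ln(288.9329/213.5946) + (0.0105 + 0.5·0.2233²)·7.5609] / (0.2233·√7.5609)
   = [0.302115 + 0.267894] / 0.614010 = 0.928337
d₂ = d₁ − σ√T = 0.928337 − 0.614010 = 0.314327
N(d₁) = 0.823384,  N(d₂) = 0.623364,  e^(−rT) = 0.923680
E₀ = V₀·N(d₁) − D·e^(−rT)·N(d₂)
   = 288.9329·0.823384 − 213.5946·0.923680·0.623364 = 114.917276
B₀ = V₀ − E₀ = 288.9329 − 114.917276 = 174.015624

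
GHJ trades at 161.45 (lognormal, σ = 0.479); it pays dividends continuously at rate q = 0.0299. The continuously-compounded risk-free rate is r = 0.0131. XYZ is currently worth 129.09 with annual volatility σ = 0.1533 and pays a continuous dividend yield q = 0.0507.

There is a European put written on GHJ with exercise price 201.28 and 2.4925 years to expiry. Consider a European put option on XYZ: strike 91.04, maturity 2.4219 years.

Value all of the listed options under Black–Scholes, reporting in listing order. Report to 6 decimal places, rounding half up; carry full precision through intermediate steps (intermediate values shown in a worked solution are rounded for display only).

price(GHJ put K=201.28) = 76.122524
price(XYZ put K=91.04) = 1.694048

[GHJ put K=201.28]
σ√T = 0.479·√2.4925 = 0.756229
d₁ = (ln(S/K) + (r−q+σ²/2)T) / (σ√T) = (ln(161.45/201.28) + (0.0131−0.0299+0.479²/2)·2.4925) / 0.756229 = (-0.220501 + 0.244067) / 0.756229 = 0.031162
d₂ = d₁ − σ√T = 0.031162 − 0.756229 = -0.725067
e^{−rT} = 0.967876
e^{−qT} = 0.928184
N(−d₁) = 0.487570,  N(−d₂) = 0.765795
price = K·e^{−rT}·N(−d₂) − S·e^{−qT}·N(−d₁) = 149.187486 − 73.064962 = 76.122524
[XYZ put K=91.04]
σ√T = 0.1533·√2.4219 = 0.238572
d₁ = (ln(S/K) + (r−q+σ²/2)T) / (σ√T) = (ln(129.09/91.04) + (0.0131−0.0507+0.1533²/2)·2.4219) / 0.238572 = (0.349211 − 0.062605) / 0.238572 = 1.201337
d₂ = d₁ − σ√T = 1.201337 − 0.238572 = 0.962764
e^{−rT} = 0.968771
e^{−qT} = 0.884449
N(−d₁) = 0.114810,  N(−d₂) = 0.167833
price = K·e^{−rT}·N(−d₂) − S·e^{−qT}·N(−d₁) = 14.802346 − 13.108298 = 1.694048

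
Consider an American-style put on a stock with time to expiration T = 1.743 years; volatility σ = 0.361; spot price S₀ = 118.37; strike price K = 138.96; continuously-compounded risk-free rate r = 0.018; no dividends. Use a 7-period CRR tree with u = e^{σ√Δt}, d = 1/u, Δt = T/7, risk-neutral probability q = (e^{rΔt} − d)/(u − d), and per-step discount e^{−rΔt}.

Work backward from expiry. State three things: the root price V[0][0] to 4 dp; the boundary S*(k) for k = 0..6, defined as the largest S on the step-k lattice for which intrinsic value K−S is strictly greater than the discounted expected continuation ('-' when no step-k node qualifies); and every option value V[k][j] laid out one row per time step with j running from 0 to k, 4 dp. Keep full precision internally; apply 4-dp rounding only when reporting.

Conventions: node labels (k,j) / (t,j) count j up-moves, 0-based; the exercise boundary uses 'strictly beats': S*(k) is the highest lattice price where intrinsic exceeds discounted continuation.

Δt=0.24900  u=1.19738  d=0.83515  q=0.46749  discount=0.99553
step 7 (expiry): payoffs max(K−S,0) = 105.4164 90.8677 70.0088 40.1028 0.0000 0.0000 0.0000 0.0000
step 6: (k=6,j=0): S=40.1645, K−S=98.7955, hold=98.1741 ⇒ V=98.7955 exercise | (k=6,j=1): S=57.5849, K−S=81.3751, hold=80.7537 ⇒ V=81.3751 exercise | (k=6,j=2): S=82.5611, K−S=56.3989, hold=55.7775 ⇒ V=56.3989 exercise | (k=6,j=3): S=118.3700, K−S=20.5900, hold=21.2597 ⇒ V=21.2597 continue | (k=6,j=4): S=169.7103, K−S=0.0000, hold=0.0000 ⇒ V=0.0000 continue | (k=6,j=5): S=243.3182, K−S=0.0000, hold=0.0000 ⇒ V=0.0000 continue | (k=6,j=6): S=348.8518, K−S=0.0000, hold=0.0000 ⇒ V=0.0000 continue  boundary S*=82.5611
step 5: (k=5,j=0): S=48.0923, K−S=90.8677, hold=90.2463 ⇒ V=90.8677 exercise | (k=5,j=1): S=68.9512, K−S=70.0088, hold=69.3873 ⇒ V=70.0088 exercise | (k=5,j=2): S=98.8572, K−S=40.1028, hold=39.7930 ⇒ V=40.1028 exercise | (k=5,j=3): S=141.7343, K−S=0.0000, hold=11.2704 ⇒ V=11.2704 continue | (k=5,j=4): S=203.2082, K−S=0.0000, hold=0.0000 ⇒ V=0.0000 continue | (k=5,j=5): S=291.3451, K−S=0.0000, hold=0.0000 ⇒ V=0.0000 continue  boundary S*=98.8572
step 4: (k=4,j=0): S=57.5849, K−S=81.3751, hold=80.7537 ⇒ V=81.3751 exercise | (k=4,j=1): S=82.5611, K−S=56.3989, hold=55.7775 ⇒ V=56.3989 exercise | (k=4,j=2): S=118.3700, K−S=20.5900, hold=26.5049 ⇒ V=26.5049 continue | (k=4,j=3): S=169.7103, K−S=0.0000, hold=5.9748 ⇒ V=5.9748 continue | (k=4,j=4): S=243.3182, K−S=0.0000, hold=0.0000 ⇒ V=0.0000 continue  boundary S*=82.5611
step 3: (k=3,j=0): S=68.9512, K−S=70.0088, hold=69.3873 ⇒ V=70.0088 exercise | (k=3,j=1): S=98.8572, K−S=40.1028, hold=42.2341 ⇒ V=42.2341 continue | (k=3,j=2): S=141.7343, K−S=0.0000, hold=16.8317 ⇒ V=16.8317 continue | (k=3,j=3): S=203.2082, K−S=0.0000, hold=3.1674 ⇒ V=3.1674 continue  boundary S*=68.9512
step 2: (k=2,j=0): S=82.5611, K−S=56.3989, hold=56.7695 ⇒ V=56.7695 continue | (k=2,j=1): S=118.3700, K−S=20.5900, hold=30.2231 ⇒ V=30.2231 continue | (k=2,j=2): S=169.7103, K−S=0.0000, hold=10.3971 ⇒ V=10.3971 continue  boundary S*=-
step 1: (k=1,j=0): S=98.8572, K−S=40.1028, hold=44.1610 ⇒ V=44.1610 continue | (k=1,j=1): S=141.7343, K−S=0.0000, hold=20.8610 ⇒ V=20.8610 continue  boundary S*=-
step 0: (k=0,j=0): S=118.3700, K−S=20.5900, hold=33.1197 ⇒ V=33.1197 continue  boundary S*=-

price = 33.1197
boundary = - - - 68.9512 82.5611 98.8572 82.5611
tree:
33.1197
44.1610 20.8610
56.7695 30.2231 10.3971
70.0088 42.2341 16.8317 3.1674
81.3751 56.3989 26.5049 5.9748 0.0000
90.8677 70.0088 40.1028 11.2704 0.0000 0.0000
98.7955 81.3751 56.3989 21.2597 0.0000 0.0000 0.0000
105.4164 90.8677 70.0088 40.1028 0.0000 0.0000 0.0000 0.0000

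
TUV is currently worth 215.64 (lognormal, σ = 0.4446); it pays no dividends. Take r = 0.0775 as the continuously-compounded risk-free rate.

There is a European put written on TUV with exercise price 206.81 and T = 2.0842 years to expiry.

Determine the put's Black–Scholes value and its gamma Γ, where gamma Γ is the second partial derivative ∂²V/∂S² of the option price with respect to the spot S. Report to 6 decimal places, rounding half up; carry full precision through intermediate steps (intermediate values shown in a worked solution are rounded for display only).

σ√T = 0.4446·√2.0842 = 0.641858
d₁ = (ln(S/K) + (r+σ²/2)T) / (σ√T) = (ln(215.64/206.81) + (0.0775+0.4446²/2)·2.0842) / 0.641858 = (0.041810 + 0.367517) / 0.641858 = 0.637721
d₂ = d₁ − σ√T = 0.637721 − 0.641858 = -0.004137
e^{−rT} = 0.850845
N(−d₁) = 0.261828,  N(−d₂) = 0.501651
Put price V = K·e^{−rT}·N(−d₂) − S·N(−d₁) = 88.272057 − 56.460530 = 31.811528
φ(d₁) = (1/√(2π))·e^{−d₁²/2} = 0.325536
Γ = φ(d₁) / (S·σ·√T) = 0.002352

price = 31.811528
Γ = 0.002352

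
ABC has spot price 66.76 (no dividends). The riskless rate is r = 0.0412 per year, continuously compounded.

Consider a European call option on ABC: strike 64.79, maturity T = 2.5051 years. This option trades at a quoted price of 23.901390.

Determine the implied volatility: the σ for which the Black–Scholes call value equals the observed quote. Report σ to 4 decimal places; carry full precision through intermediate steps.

sigma = 0.5062

At σ = 0.5062 the Black–Scholes value reproduces the quote:
σ√T = 0.5062·√2.5051 = 0.801188
d₁ = (ln(S/K) + (r+σ²/2)T) / (σ√T) = (ln(66.76/64.79) + (0.0412+0.5062²/2)·2.5051) / 0.801188 = (0.029953 + 0.424162) / 0.801188 = 0.566801
d₂ = d₁ − σ√T = 0.566801 − 0.801188 = -0.234387
e^{−rT} = 0.901937
N(d₁) = 0.714575,  N(d₂) = 0.407342
V = S·N(d₁) − K·e^{−rT}·N(d₂) = 47.705047 − 23.803658 = 23.901390 (the observed quote) — the price is monotone increasing in volatility, hence this σ is the only solution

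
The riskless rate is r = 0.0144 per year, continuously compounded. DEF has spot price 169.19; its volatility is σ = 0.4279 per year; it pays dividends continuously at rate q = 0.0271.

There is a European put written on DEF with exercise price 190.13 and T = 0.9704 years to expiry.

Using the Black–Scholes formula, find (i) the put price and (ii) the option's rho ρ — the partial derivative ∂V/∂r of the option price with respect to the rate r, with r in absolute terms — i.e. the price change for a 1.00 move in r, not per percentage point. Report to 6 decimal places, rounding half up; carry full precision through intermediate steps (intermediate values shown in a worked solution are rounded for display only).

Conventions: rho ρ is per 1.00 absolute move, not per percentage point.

price = 42.093598
ρ = -126.878746

σ√T = 0.4279·√0.9704 = 0.421520
d₁ = (ln(S/K) + (r−q+σ²/2)T) / (σ√T) = (ln(169.19/190.13) + (0.0144−0.0271+0.4279²/2)·0.9704) / 0.421520 = (-0.116686 + 0.076515) / 0.421520 = -0.095299
d₂ = d₁ − σ√T = -0.095299 − 0.421520 = -0.516819
e^{−rT} = 0.986123
e^{−qT} = 0.974045
N(−d₁) = 0.537961,  N(−d₂) = 0.697359
Put price V = K·e^{−rT}·N(−d₂) − S·e^{−qT}·N(−d₁) = 130.748914 − 88.655316 = 42.093598
ρ = −K·T·e^{−rT}·N(−d₂) = -126.878746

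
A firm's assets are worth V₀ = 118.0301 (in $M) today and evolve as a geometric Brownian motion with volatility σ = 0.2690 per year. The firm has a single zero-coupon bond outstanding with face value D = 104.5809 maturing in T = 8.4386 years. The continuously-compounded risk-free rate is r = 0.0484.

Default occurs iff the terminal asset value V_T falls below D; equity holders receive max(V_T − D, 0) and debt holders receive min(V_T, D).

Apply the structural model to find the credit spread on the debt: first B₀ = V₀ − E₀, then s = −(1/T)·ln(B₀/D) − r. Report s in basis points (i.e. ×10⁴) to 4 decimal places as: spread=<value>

spread=185.3940

With assets at 118.0301 and a single debt payment of 104.5809 at 8.4386 years:
d₁ = [ln(V₀/D) + (r + σ²/2)T] / (σ√T)
   = [ln(118.0301/104.5809) + (0.0484 + 0.5·0.2690²)·8.4386] / (0.2690·√8.4386)
   = [0.120979 + 0.713741] / 0.781425 = 1.068202
d₂ = d₁ − σ√T = 1.068202 − 0.781425 = 0.286776
N(d₁) = 0.857285,  N(d₂) = 0.612858,  e^(−rT) = 0.664694
E₀ = V₀·N(d₁) − D·e^(−rT)·N(d₂)
   = 118.0301·0.857285 − 104.5809·0.664694·0.612858 = 58.583042
B₀ = V₀ − E₀ = 118.0301 − 58.583042 = 59.447058
spread = −(1/T)·ln(B₀/D) − r = −(1/8.4386)·ln(59.447058/104.5809) − 0.0484 = 0.01853940
in basis points: 0.01853940 × 10⁴ = 185.3940 bp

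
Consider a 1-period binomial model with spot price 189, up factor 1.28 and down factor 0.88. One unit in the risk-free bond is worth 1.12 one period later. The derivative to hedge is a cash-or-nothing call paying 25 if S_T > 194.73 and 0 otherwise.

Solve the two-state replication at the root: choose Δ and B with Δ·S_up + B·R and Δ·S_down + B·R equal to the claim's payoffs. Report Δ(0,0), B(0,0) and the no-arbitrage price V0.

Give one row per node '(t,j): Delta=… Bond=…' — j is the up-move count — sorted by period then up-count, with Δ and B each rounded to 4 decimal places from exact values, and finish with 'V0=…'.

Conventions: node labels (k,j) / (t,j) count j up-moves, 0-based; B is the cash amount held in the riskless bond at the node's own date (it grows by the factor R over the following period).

(0,0): Delta=0.3307 Bond=-49.1071
V0=13.3929

The replicating-portfolio and risk-neutral prices coincide; use p* = (1.12−0.88)/(1.28−0.88) = 0.6000 for the latter.
Terminal payoffs: V(1,0)=0.0000, V(1,1)=25.0000
  t=0,j=0: stock 189.0000 → up 241.9200 (V=25.0000), down 166.3200 (V=0.0000). Price 13.3929; hedge Δ=0.3307, bond B=-49.1071.
As a check, the time-0 holding Δ(0,0)·S0 + B(0,0) comes to 13.3929 — exactly V0.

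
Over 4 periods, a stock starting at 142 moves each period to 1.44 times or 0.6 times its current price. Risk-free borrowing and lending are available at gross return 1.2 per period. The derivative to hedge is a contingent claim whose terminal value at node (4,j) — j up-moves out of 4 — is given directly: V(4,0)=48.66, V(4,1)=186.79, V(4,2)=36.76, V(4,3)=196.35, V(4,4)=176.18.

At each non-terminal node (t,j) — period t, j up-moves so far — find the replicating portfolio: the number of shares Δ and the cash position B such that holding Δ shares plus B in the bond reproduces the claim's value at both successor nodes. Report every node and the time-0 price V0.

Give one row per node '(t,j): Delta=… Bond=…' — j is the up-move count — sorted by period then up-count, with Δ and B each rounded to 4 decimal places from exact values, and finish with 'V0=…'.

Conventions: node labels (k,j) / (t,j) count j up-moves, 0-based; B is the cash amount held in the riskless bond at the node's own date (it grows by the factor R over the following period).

Arbitrage-free pricing uses the up-move probability p* = (R−d)/(u−d) = 0.7143, discounting each step at R = 1.2.
Terminal payoffs: V(4,0)=48.6600, V(4,1)=186.7900, V(4,2)=36.7600, V(4,3)=196.3500, V(4,4)=176.1800
(3,0): S=30.6720. Δ = (V_up−V_dn)/(S_up−S_dn) = (186.7900−48.6600)/(44.1677−18.4032) = 5.3613. V = [p*·186.7900 + (1−p*)·48.6600]/1.2 = 122.7702. B = V − Δ·S = -41.6702.
(3,1): S=73.6128. Δ = (V_up−V_dn)/(S_up−S_dn) = (36.7600−186.7900)/(106.0024−44.1677) = -2.4263. V = [p*·36.7600 + (1−p*)·186.7900]/1.2 = 66.3548. B = V − Δ·S = 244.9619.
(3,2): S=176.6707. Δ = (V_up−V_dn)/(S_up−S_dn) = (196.3500−36.7600)/(254.4058−106.0024) = 1.0754. V = [p*·196.3500 + (1−p*)·36.7600]/1.2 = 125.6274. B = V − Δ·S = -64.3607.
(3,3): S=424.0097. Δ = (V_up−V_dn)/(S_up−S_dn) = (176.1800−196.3500)/(610.5740−254.4058) = -0.0566. V = [p*·176.1800 + (1−p*)·196.3500]/1.2 = 151.6190. B = V − Δ·S = 175.6310.
(2,0): S=51.1200. Δ = (V_up−V_dn)/(S_up−S_dn) = (66.3548−122.7702)/(73.6128−30.6720) = -1.3138. V = [p*·66.3548 + (1−p*)·122.7702]/1.2 = 68.7279. B = V − Δ·S = 135.8892.
(2,1): S=122.6880. Δ = (V_up−V_dn)/(S_up−S_dn) = (125.6274−66.3548)/(176.6707−73.6128) = 0.5751. V = [p*·125.6274 + (1−p*)·66.3548]/1.2 = 90.5770. B = V − Δ·S = 20.0143.
(2,2): S=294.4512. Δ = (V_up−V_dn)/(S_up−S_dn) = (151.6190−125.6274)/(424.0097−176.6707) = 0.1051. V = [p*·151.6190 + (1−p*)·125.6274]/1.2 = 120.1607. B = V − Δ·S = 89.2183.
(1,0): S=85.2000. Δ = (V_up−V_dn)/(S_up−S_dn) = (90.5770−68.7279)/(122.6880−51.1200) = 0.3053. V = [p*·90.5770 + (1−p*)·68.7279]/1.2 = 70.2786. B = V − Δ·S = 44.2678.
(1,1): S=204.4800. Δ = (V_up−V_dn)/(S_up−S_dn) = (120.1607−90.5770)/(294.4512−122.6880) = 0.1722. V = [p*·120.1607 + (1−p*)·90.5770]/1.2 = 93.0902. B = V − Δ·S = 57.8714.
(0,0): S=142.0000. Δ = (V_up−V_dn)/(S_up−S_dn) = (93.0902−70.2786)/(204.4800−85.2000) = 0.1912. V = [p*·93.0902 + (1−p*)·70.2786]/1.2 = 72.1438. B = V − Δ·S = 44.9872.
Sanity check at the root: Δ(0,0)·S0 + B(0,0) reproduces V0 = 72.1438.

(0,0): Delta=0.1912 Bond=44.9872
(1,0): Delta=0.3053 Bond=44.2678
(1,1): Delta=0.1722 Bond=57.8714
(2,0): Delta=-1.3138 Bond=135.8892
(2,1): Delta=0.5751 Bond=20.0143
(2,2): Delta=0.1051 Bond=89.2183
(3,0): Delta=5.3613 Bond=-41.6702
(3,1): Delta=-2.4263 Bond=244.9619
(3,2): Delta=1.0754 Bond=-64.3607
(3,3): Delta=-0.0566 Bond=175.6310
V0=72.1438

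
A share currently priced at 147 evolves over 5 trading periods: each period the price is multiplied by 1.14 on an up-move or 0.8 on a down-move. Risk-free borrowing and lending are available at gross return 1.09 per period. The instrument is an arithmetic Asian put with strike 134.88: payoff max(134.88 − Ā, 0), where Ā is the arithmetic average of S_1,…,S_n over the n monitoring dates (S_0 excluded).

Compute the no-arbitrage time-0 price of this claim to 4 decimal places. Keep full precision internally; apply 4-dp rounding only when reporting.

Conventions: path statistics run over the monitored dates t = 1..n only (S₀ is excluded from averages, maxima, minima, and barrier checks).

Under the martingale measure an up-move has probability p* = 0.8529; value the claim as the probability-weighted average of per-path payoffs, discounted 5 periods at R = 1.09.
Enumerate all 2^5 = 32 price paths (U = up ×1.14, D = down ×0.8); each path with k up-moves has probability p*^k·(1−p*)^(5−k).
DDDDD: Ā=79.0648, payoff=55.8152, prob=0.000069
UDDDD: Ā=112.6674, payoff=22.2126, prob=0.000399
DUDDD: Ā=102.6714, payoff=32.2086, prob=0.000399
UUDDD: Ā=146.3067, payoff=0.0000, prob=0.002314
DDUDD: Ā=94.6746, payoff=40.2054, prob=0.000399
UDUDD: Ā=134.9113, payoff=0.0000, prob=0.002314
DUUDD: Ā=124.9153, payoff=9.9647, prob=0.002314
UUUDD: Ā=178.0043, payoff=0.0000, prob=0.013420
DDDUD: Ā=88.2771, payoff=46.6029, prob=0.000399
UDDUD: Ā=125.7949, payoff=9.0851, prob=0.002314
DUDUD: Ā=115.7989, payoff=19.0811, prob=0.002314
UUDUD: Ā=165.0135, payoff=0.0000, prob=0.013420
DDUUD: Ā=107.8021, payoff=27.0779, prob=0.002314
UDUUD: Ā=153.6180, payoff=0.0000, prob=0.013420
DUUUD: Ā=143.6220, payoff=0.0000, prob=0.013420
UUUUD: Ā=204.6614, payoff=0.0000, prob=0.077834
DDDDU: Ā=83.1592, payoff=51.7208, prob=0.000399
UDDDU: Ā=118.5019, payoff=16.3781, prob=0.002314
DUDDU: Ā=108.5059, payoff=26.3741, prob=0.002314
UUDDU: Ā=154.6208, payoff=0.0000, prob=0.013420
DDUDU: Ā=100.5091, payoff=34.3709, prob=0.002314
UDUDU: Ā=143.2254, payoff=0.0000, prob=0.013420
DUUDU: Ā=133.2294, payoff=1.6506, prob=0.013420
UUUDU: Ā=189.8519, payoff=0.0000, prob=0.077834
DDDUU: Ā=94.1116, payoff=40.7684, prob=0.002314
UDDUU: Ā=134.1090, payoff=0.7710, prob=0.013420
DUDUU: Ā=124.1130, payoff=10.7670, prob=0.013420
UUDUU: Ā=176.8611, payoff=0.0000, prob=0.077834
DDUUU: Ā=116.1162, payoff=18.7638, prob=0.013420
UDUUU: Ā=165.4656, payoff=0.0000, prob=0.077834
DUUUU: Ā=155.4696, payoff=0.0000, prob=0.077834
UUUUU: Ā=221.5443, payoff=0.0000, prob=0.451435
Price = Σ prob·payoff / R^5 = 0.933240 / 1.538624 = 0.6065

price = 0.6065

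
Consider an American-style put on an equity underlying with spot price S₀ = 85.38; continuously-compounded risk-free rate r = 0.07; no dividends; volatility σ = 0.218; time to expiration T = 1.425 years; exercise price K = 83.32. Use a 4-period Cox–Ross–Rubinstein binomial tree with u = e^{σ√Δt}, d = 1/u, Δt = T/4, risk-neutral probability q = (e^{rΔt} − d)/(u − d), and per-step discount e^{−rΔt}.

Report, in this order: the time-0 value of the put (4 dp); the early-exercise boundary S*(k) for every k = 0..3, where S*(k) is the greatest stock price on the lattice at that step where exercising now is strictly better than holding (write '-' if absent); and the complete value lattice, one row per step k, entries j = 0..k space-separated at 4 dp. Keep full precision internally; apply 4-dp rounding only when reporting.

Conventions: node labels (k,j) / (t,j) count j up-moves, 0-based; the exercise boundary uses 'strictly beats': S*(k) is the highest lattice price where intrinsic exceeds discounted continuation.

Δt=0.35625, u=1.13896, d=0.87799, q=0.56428, disc=e^(-rΔt)=0.97537
k=4 terminal: V=max(K-S,0) → 32.5836 17.5030 0.0000 0.0000 0.0000
k=3: j=0 S=57.7868 intr=25.5332 cont=23.4811 V=25.5332[EX]; j=1 S=74.9630 intr=8.3570 cont=7.4387 V=8.3570[EX]; j=2 S=97.2445 intr=0.0000 cont=0.0000 V=0.0000[hold]; j=3 S=126.1489 intr=0.0000 cont=0.0000 V=0.0000[hold]  S*(3)=74.9630
k=2: j=0 S=65.8170 intr=17.5030 cont=15.4509 V=17.5030[EX]; j=1 S=85.3800 intr=0.0000 cont=3.5517 V=3.5517[hold]; j=2 S=110.7578 intr=0.0000 cont=0.0000 V=0.0000[hold]  S*(2)=65.8170
k=1: j=0 S=74.9630 intr=8.3570 cont=9.3934 V=9.3934[hold]; j=1 S=97.2445 intr=0.0000 cont=1.5094 V=1.5094[hold]  S*(1)=-
k=0: j=0 S=85.3800 intr=0.0000 cont=4.8229 V=4.8229[hold]  S*(0)=-

price = 4.8229
boundary = - - 65.8170 74.9630
tree:
4.8229
9.3934 1.5094
17.5030 3.5517 0.0000
25.5332 8.3570 0.0000 0.0000
32.5836 17.5030 0.0000 0.0000 0.0000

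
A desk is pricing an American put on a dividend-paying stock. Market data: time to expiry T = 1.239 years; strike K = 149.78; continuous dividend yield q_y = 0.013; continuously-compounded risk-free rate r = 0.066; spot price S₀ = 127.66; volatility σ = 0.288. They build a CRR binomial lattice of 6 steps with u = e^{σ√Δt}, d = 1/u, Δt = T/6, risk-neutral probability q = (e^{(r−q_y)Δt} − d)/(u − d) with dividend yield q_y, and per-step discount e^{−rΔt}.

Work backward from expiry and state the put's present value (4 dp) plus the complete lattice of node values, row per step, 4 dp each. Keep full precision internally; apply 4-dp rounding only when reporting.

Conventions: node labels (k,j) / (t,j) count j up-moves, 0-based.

price = 26.4918
tree:
26.4918
37.7802 16.3273
51.5194 25.3541 8.0685
63.5732 37.7802 14.0626 2.5096
74.1483 51.5194 23.6691 5.1840 0.0000
83.4262 63.5732 37.7802 10.7084 0.0000 0.0000
91.5659 74.1483 51.5194 22.1200 0.0000 0.0000 0.0000

Δt=0.20650  u=1.13982  d=0.87733  q=0.50925  discount=0.98646
step 6 (expiry): payoffs max(K−S,0) = 91.5659 74.1483 51.5194 22.1200 0.0000 0.0000 0.0000
k=5: (k=5,j=0): S=66.3538, K−S=83.4262, hold=81.5765 ⇒ V=83.4262 exercise | (k=5,j=1): S=86.2068, K−S=63.5732, hold=61.7768 ⇒ V=63.5732 exercise | (k=5,j=2): S=111.9998, K−S=37.7802, hold=36.0530 ⇒ V=37.7802 exercise | (k=5,j=3): S=145.5099, K−S=4.2701, hold=10.7084 ⇒ V=10.7084 continue | (k=5,j=4): S=189.0463, K−S=0.0000, hold=0.0000 ⇒ V=0.0000 continue | (k=5,j=5): S=245.6086, K−S=0.0000, hold=0.0000 ⇒ V=0.0000 continue
k=4: (k=4,j=0): S=75.6317, K−S=74.1483, hold=72.3236 ⇒ V=74.1483 exercise | (k=4,j=1): S=98.2606, K−S=51.5194, hold=49.7553 ⇒ V=51.5194 exercise | (k=4,j=2): S=127.6600, K−S=22.1200, hold=23.6691 ⇒ V=23.6691 continue | (k=4,j=3): S=165.8557, K−S=0.0000, hold=5.1840 ⇒ V=5.1840 continue | (k=4,j=4): S=215.4794, K−S=0.0000, hold=0.0000 ⇒ V=0.0000 continue
k=3: (k=3,j=0): S=86.2068, K−S=63.5732, hold=61.7768 ⇒ V=63.5732 exercise | (k=3,j=1): S=111.9998, K−S=37.7802, hold=36.8312 ⇒ V=37.7802 exercise | (k=3,j=2): S=145.5099, K−S=4.2701, hold=14.0626 ⇒ V=14.0626 continue | (k=3,j=3): S=189.0463, K−S=0.0000, hold=2.5096 ⇒ V=2.5096 continue
k=2: (k=2,j=0): S=98.2606, K−S=51.5194, hold=49.7553 ⇒ V=51.5194 exercise | (k=2,j=1): S=127.6600, K−S=22.1200, hold=25.3541 ⇒ V=25.3541 continue | (k=2,j=2): S=165.8557, K−S=0.0000, hold=8.0685 ⇒ V=8.0685 continue
k=1: (k=1,j=0): S=111.9998, K−S=37.7802, hold=37.6777 ⇒ V=37.7802 exercise | (k=1,j=1): S=145.5099, K−S=4.2701, hold=16.3273 ⇒ V=16.3273 continue
k=0: (k=0,j=0): S=127.6600, K−S=22.1200, hold=26.4918 ⇒ V=26.4918 continue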